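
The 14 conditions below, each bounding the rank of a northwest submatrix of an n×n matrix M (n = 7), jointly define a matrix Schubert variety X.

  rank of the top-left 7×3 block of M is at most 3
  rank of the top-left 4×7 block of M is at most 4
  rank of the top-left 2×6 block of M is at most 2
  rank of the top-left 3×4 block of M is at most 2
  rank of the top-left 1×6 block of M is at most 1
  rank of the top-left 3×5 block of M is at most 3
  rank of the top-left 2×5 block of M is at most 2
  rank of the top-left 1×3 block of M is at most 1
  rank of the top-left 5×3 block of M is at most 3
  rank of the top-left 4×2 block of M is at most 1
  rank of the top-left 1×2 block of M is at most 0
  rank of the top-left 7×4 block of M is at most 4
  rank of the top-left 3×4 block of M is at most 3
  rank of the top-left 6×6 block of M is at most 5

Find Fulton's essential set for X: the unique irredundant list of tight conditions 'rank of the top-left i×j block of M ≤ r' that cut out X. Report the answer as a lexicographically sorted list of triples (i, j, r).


The tightest implied rank at each (i,j), from the 14 conditions:

  row 1: 0 | 0 | 1 | 1 | 1 | 1 | 1
  row 2: 1 | 1 | 2 | 2 | 2 | 2 | 2
  row 3: 1 | 1 | 2 | 2 | 3 | 3 | 3
  row 4: 1 | 1 | 2 | 3 | 4 | 4 | 4
  row 5: 1 | 2 | 3 | 4 | 5 | 5 | 5
  row 6: 1 | 2 | 3 | 4 | 5 | 5 | 6
  row 7: 1 | 2 | 3 | 4 | 5 | 6 | 7

second differences of R give the permutation w = (3, 1, 5, 4, 2, 7, 6).

ℓ(w)=6; the 4 essential cells (i,j,r):

[(1, 2, 0), (3, 4, 2), (4, 2, 1), (6, 6, 5)]


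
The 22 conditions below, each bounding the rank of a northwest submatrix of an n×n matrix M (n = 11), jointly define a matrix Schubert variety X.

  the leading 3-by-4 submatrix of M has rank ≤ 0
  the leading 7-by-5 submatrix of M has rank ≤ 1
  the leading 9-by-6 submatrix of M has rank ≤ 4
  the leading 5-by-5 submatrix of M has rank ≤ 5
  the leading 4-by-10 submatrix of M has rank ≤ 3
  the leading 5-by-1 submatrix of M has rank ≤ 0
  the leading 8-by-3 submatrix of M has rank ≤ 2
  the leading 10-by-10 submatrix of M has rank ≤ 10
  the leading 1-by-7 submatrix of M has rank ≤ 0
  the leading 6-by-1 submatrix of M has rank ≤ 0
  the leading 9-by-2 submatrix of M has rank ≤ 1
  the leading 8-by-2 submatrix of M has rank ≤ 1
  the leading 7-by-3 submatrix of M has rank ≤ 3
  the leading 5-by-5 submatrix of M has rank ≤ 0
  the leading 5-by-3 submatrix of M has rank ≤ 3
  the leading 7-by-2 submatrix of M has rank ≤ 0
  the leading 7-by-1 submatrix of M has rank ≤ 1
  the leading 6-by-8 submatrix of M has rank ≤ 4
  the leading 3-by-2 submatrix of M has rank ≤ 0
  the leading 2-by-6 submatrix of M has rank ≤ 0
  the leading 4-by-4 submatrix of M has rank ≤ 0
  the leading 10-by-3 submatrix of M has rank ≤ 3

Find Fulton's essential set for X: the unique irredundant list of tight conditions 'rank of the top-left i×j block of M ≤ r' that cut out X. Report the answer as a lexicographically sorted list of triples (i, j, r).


Propagating the 22 rank bounds to every northwest block:

  row 1: 0, 0, 0, 0, 0, 0, 0, 1, 1, 1, 1
  row 2: 0, 0, 0, 0, 0, 0, 1, 2, 2, 2, 2
  row 3: 0, 0, 0, 0, 0, 1, 2, 3, 3, 3, 3
  row 4: 0, 0, 0, 0, 0, 1, 2, 3, 3, 3, 4
  row 5: 0, 0, 0, 0, 0, 1, 2, 3, 4, 4, 5
  row 6: 0, 0, 1, 1, 1, 2, 3, 4, 5, 5, 6
  row 7: 0, 0, 1, 1, 1, 2, 3, 4, 5, 6, 7
  row 8: 1, 1, 2, 2, 2, 3, 4, 5, 6, 7, 8
  row 9: 1, 1, 2, 3, 3, 4, 5, 6, 7, 8, 9
  row 10: 1, 2, 3, 4, 4, 5, 6, 7, 8, 9, 10
  row 11: 1, 2, 3, 4, 5, 6, 7, 8, 9, 10, 11

giving w = (8, 7, 6, 11, 9, 3, 10, 1, 4, 2, 5) via Δ²R.

Rothe diagram D(w) (37 cells), 7 SE-corners (essential conditions):

[(1, 7, 0), (2, 6, 0), (4, 10, 3), (5, 5, 0), (7, 2, 0), (7, 5, 1), (9, 2, 1)]


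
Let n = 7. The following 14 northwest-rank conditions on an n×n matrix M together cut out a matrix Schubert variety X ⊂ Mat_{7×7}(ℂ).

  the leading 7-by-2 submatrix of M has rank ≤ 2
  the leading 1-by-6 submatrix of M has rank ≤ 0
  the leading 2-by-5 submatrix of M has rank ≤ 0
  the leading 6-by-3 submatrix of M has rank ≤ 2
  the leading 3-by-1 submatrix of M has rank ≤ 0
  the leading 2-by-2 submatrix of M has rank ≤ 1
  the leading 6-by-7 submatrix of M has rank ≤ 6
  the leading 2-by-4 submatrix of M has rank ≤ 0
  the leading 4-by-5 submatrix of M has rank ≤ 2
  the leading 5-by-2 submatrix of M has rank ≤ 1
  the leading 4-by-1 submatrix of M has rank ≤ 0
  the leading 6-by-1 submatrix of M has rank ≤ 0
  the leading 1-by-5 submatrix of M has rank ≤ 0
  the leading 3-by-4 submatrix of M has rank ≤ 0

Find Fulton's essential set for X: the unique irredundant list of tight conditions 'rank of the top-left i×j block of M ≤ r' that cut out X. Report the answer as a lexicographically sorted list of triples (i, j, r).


Rank table r_w(7×7) implied by the 14 constraints:

  0  0  0  0  0  0  1
  0  0  0  0  0  1  2
  0  0  0  0  1  2  3
  0  1  1  1  2  3  4
  0  1  2  2  3  4  5
  0  1  2  3  4  5  6
  1  2  3  4  5  6  7

second differences of R give the permutation w = (7, 6, 5, 2, 3, 4, 1).

|D(w)|=18, |Ess(w)|=4:

[(1, 6, 0), (2, 5, 0), (3, 4, 0), (6, 1, 0)]


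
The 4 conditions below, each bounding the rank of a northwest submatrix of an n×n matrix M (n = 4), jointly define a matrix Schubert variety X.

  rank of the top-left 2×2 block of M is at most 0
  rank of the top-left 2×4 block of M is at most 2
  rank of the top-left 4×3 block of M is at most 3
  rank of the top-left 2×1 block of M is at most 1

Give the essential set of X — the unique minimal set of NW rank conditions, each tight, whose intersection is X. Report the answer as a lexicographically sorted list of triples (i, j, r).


Propagating the 4 rank bounds to every northwest block:

  i=1: 0  0  1  1
  i=2: 0  0  1  2
  i=3: 1  1  2  3
  i=4: 1  2  3  4

second differences of R give the permutation w = (3, 4, 1, 2).

D(w) has 4 cells with 1 SE-corner; essential set:

[(2, 2, 0)]


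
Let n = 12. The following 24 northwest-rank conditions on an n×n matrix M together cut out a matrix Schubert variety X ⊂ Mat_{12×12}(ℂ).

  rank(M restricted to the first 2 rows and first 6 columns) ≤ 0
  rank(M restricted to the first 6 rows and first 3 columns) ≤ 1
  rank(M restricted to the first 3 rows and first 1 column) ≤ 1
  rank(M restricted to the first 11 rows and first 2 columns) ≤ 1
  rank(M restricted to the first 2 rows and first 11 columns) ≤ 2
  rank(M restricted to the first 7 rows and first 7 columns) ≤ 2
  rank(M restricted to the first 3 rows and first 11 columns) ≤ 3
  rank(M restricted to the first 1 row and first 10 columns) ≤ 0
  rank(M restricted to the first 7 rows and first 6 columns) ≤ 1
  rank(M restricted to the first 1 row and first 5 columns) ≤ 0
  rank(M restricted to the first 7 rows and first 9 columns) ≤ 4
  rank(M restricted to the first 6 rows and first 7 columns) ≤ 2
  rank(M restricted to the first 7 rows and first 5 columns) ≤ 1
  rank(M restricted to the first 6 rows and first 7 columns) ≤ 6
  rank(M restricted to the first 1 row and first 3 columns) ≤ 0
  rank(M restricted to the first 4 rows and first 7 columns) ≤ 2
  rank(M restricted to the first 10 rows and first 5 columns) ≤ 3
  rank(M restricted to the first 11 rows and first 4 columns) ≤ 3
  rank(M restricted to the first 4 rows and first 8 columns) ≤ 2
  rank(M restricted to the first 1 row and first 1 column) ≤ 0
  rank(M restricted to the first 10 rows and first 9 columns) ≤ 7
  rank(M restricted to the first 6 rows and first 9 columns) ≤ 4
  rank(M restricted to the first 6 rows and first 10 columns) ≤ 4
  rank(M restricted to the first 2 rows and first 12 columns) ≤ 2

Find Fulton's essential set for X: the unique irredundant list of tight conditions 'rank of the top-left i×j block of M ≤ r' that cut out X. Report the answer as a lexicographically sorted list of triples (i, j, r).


Reconstructing r_w from the 24 given conditions:

  row 1: 0 | 0 | 0 | 0 | 0 | 0 | 0 | 0 | 0 | 0 | 1 | 1
  row 2: 0 | 0 | 0 | 0 | 0 | 0 | 1 | 1 | 1 | 1 | 2 | 2
  row 3: 1 | 1 | 1 | 1 | 1 | 1 | 2 | 2 | 2 | 2 | 3 | 3
  row 4: 1 | 1 | 1 | 1 | 1 | 1 | 2 | 2 | 3 | 3 | 4 | 4
  row 5: 1 | 1 | 1 | 1 | 1 | 1 | 2 | 3 | 4 | 4 | 5 | 5
  row 6: 1 | 1 | 1 | 1 | 1 | 1 | 2 | 3 | 4 | 4 | 5 | 6
  row 7: 1 | 1 | 1 | 1 | 1 | 1 | 2 | 3 | 4 | 5 | 6 | 7
  row 8: 1 | 1 | 2 | 2 | 2 | 2 | 3 | 4 | 5 | 6 | 7 | 8
  row 9: 1 | 1 | 2 | 3 | 3 | 3 | 4 | 5 | 6 | 7 | 8 | 9
  row 10: 1 | 1 | 2 | 3 | 3 | 4 | 5 | 6 | 7 | 8 | 9 | 10
  row 11: 1 | 1 | 2 | 3 | 4 | 5 | 6 | 7 | 8 | 9 | 10 | 11
  row 12: 1 | 2 | 3 | 4 | 5 | 6 | 7 | 8 | 9 | 10 | 11 | 12

hence w(1..12) = (11, 7, 1, 9, 8, 12, 10, 3, 4, 6, 5, 2).

Fulton essential set (7 of the 43 Rothe cells):

[(1, 10, 0), (2, 6, 0), (4, 8, 2), (6, 10, 4), (7, 6, 1), (10, 5, 3), (11, 2, 1)]


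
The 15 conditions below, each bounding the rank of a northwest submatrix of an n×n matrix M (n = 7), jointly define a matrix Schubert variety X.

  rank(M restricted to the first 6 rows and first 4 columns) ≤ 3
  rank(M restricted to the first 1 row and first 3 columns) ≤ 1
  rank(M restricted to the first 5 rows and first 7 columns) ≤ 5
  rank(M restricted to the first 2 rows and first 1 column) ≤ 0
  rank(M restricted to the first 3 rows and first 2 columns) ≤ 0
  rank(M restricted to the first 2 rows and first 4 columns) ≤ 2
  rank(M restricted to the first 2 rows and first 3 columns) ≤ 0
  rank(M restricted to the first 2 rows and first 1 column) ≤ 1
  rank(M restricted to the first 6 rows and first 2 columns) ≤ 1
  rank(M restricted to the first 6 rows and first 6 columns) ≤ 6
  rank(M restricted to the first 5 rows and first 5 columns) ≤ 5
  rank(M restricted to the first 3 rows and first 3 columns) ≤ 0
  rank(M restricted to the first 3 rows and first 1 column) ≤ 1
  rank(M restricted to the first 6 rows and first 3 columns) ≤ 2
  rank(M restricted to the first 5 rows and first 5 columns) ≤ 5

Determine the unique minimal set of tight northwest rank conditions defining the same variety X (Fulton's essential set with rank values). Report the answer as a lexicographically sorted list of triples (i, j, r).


Computing R[i][j] = min implied NW-rank bound (n=7, 15 conditions):

  row 1: 0  0  0  1  1  1  1
  row 2: 0  0  0  1  2  2  2
  row 3: 0  0  0  1  2  3  3
  row 4: 1  1  1  2  3  4  4
  row 5: 1  1  2  3  4  5  5
  row 6: 1  1  2  3  4  5  6
  row 7: 1  2  3  4  5  6  7

the unique w with this rank table is (4, 5, 6, 1, 3, 7, 2).

ℓ(w)=11; the 2 essential cells (i,j,r):

[(3, 3, 0), (6, 2, 1)]


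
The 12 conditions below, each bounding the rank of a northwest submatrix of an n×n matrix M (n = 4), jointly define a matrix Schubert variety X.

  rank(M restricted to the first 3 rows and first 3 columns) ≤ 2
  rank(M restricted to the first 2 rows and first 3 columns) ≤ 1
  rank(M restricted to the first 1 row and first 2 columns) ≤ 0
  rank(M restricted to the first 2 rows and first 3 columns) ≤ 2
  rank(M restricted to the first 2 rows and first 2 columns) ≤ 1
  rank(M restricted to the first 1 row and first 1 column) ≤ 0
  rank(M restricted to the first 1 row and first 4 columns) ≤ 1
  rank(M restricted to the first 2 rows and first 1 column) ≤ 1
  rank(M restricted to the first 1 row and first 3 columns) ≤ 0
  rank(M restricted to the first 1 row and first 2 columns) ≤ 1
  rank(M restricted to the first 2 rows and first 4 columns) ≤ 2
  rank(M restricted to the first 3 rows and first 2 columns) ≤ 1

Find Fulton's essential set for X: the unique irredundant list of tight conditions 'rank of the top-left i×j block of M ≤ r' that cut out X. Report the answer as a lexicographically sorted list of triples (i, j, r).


Reconstructing r_w from the 12 given conditions:

  row 1: 0, 0, 0, 1
  row 2: 1, 1, 1, 2
  row 3: 1, 1, 2, 3
  row 4: 1, 2, 3, 4

reading off 1-entries of Δ²R: w = (4, 1, 3, 2).

D(w) has 4 cells with 2 SE-corners; essential set:

[(1, 3, 0), (3, 2, 1)]


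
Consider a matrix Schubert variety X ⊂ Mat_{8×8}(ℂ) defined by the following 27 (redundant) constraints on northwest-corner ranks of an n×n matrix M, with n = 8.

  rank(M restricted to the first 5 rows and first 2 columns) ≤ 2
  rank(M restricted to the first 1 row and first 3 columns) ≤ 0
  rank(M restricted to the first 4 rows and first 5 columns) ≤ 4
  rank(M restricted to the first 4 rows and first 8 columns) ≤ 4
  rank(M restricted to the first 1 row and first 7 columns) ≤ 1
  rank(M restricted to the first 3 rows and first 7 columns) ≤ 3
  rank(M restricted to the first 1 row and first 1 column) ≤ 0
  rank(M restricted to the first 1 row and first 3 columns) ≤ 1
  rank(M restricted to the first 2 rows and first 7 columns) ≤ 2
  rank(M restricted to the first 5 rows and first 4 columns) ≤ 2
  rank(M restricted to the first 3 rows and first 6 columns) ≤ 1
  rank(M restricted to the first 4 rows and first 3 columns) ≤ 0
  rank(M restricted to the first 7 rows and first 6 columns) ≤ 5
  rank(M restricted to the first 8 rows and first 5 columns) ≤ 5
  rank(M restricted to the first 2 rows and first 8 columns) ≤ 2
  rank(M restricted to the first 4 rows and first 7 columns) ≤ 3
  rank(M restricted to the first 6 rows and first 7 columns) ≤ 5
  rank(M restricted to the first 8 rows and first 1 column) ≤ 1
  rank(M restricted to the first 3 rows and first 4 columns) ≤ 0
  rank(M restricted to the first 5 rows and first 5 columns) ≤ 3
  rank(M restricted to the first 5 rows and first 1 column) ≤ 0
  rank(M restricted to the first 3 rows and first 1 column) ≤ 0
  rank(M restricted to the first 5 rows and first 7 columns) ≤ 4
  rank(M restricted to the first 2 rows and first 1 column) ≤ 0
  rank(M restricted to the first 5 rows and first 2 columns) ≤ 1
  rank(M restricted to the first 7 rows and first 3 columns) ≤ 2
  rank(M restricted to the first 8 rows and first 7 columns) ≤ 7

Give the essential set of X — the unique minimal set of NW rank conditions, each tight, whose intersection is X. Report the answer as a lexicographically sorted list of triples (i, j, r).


The tightest implied rank at each (i,j), from the 27 conditions:

  0 | 0 | 0 | 0 | 1 | 1 | 1 | 1
  0 | 0 | 0 | 0 | 1 | 1 | 2 | 2
  0 | 0 | 0 | 0 | 1 | 1 | 2 | 3
  0 | 0 | 0 | 1 | 2 | 2 | 3 | 4
  0 | 1 | 1 | 2 | 3 | 3 | 4 | 5
  1 | 2 | 2 | 3 | 4 | 4 | 5 | 6
  1 | 2 | 2 | 3 | 4 | 5 | 6 | 7
  1 | 2 | 3 | 4 | 5 | 6 | 7 | 8

reading off 1-entries of Δ²R: w = (5, 7, 8, 4, 2, 1, 6, 3).

|D(w)|=19, |Ess(w)|=5:

[(3, 4, 0), (3, 6, 1), (4, 3, 0), (5, 1, 0), (7, 3, 2)]


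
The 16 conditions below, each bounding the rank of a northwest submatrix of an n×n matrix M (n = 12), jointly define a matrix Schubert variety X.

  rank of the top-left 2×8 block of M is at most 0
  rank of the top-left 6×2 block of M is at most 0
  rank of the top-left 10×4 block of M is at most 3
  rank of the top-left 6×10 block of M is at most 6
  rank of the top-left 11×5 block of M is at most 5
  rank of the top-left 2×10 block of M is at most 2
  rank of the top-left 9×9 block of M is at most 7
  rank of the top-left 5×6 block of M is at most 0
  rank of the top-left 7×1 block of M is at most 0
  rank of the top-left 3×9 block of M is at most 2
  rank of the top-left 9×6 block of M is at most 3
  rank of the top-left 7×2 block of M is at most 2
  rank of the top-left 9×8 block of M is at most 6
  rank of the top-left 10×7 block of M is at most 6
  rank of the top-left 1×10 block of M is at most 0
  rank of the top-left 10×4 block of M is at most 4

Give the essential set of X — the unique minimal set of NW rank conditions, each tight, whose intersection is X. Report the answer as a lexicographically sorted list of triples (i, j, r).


The tightest implied rank at each (i,j), from the 16 conditions:

  0 | 0 | 0 | 0 | 0 | 0 | 0 | 0 | 0 | 0 | 1 | 1
  0 | 0 | 0 | 0 | 0 | 0 | 0 | 0 | 1 | 1 | 2 | 2
  0 | 0 | 0 | 0 | 0 | 0 | 1 | 1 | 2 | 2 | 3 | 3
  0 | 0 | 0 | 0 | 0 | 0 | 1 | 2 | 3 | 3 | 4 | 4
  0 | 0 | 0 | 0 | 0 | 0 | 1 | 2 | 3 | 4 | 5 | 5
  0 | 0 | 1 | 1 | 1 | 1 | 2 | 3 | 4 | 5 | 6 | 6
  0 | 1 | 2 | 2 | 2 | 2 | 3 | 4 | 5 | 6 | 7 | 7
  1 | 2 | 3 | 3 | 3 | 3 | 4 | 5 | 6 | 7 | 8 | 8
  1 | 2 | 3 | 3 | 3 | 3 | 4 | 5 | 6 | 7 | 8 | 9
  1 | 2 | 3 | 3 | 4 | 4 | 5 | 6 | 7 | 8 | 9 | 10
  1 | 2 | 3 | 4 | 5 | 5 | 6 | 7 | 8 | 9 | 10 | 11
  1 | 2 | 3 | 4 | 5 | 6 | 7 | 8 | 9 | 10 | 11 | 12

second differences of R give the permutation w = (11, 9, 7, 8, 10, 3, 2, 1, 12, 5, 4, 6).

7 SE-corners of the 43-cell Rothe diagram give Ess(w):

[(1, 10, 0), (2, 8, 0), (5, 6, 0), (6, 2, 0), (7, 1, 0), (9, 6, 3), (10, 4, 3)]


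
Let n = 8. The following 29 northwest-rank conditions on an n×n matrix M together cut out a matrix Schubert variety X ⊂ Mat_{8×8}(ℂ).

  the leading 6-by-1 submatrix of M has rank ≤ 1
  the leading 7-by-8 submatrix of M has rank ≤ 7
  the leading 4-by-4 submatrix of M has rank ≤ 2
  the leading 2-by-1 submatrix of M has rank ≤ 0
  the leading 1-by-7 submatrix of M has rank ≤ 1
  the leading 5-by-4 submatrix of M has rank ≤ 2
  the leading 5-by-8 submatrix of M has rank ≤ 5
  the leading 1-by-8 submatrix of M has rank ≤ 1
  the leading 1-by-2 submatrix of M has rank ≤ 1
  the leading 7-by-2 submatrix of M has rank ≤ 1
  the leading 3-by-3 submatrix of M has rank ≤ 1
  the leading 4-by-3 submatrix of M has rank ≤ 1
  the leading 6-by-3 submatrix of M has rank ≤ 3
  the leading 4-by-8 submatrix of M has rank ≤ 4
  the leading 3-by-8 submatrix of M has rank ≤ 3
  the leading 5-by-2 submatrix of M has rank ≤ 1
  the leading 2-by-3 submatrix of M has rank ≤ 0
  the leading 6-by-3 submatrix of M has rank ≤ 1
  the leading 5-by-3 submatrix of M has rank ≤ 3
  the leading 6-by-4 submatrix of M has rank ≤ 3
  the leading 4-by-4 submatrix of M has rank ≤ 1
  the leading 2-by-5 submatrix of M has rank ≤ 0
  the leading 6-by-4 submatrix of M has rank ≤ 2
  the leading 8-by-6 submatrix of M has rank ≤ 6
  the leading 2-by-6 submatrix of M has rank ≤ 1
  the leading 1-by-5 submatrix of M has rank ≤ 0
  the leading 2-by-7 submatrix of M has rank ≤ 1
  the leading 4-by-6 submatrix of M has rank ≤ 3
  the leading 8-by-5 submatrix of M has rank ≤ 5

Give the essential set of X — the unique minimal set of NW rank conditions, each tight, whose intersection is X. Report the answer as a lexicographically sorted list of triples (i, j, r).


Computing R[i][j] = min implied NW-rank bound (n=8, 29 conditions):

  R[1]: 0, 0, 0, 0, 0, 1, 1, 1
  R[2]: 0, 0, 0, 0, 0, 1, 1, 2
  R[3]: 1, 1, 1, 1, 1, 2, 2, 3
  R[4]: 1, 1, 1, 1, 2, 3, 3, 4
  R[5]: 1, 1, 1, 2, 3, 4, 4, 5
  R[6]: 1, 1, 1, 2, 3, 4, 5, 6
  R[7]: 1, 1, 2, 3, 4, 5, 6, 7
  R[8]: 1, 2, 3, 4, 5, 6, 7, 8

giving w = (6, 8, 1, 5, 4, 7, 3, 2) via Δ²R.

Rothe diagram D(w) (19 cells), 5 SE-corners (essential conditions):

[(2, 5, 0), (2, 7, 1), (4, 4, 1), (6, 3, 1), (7, 2, 1)]


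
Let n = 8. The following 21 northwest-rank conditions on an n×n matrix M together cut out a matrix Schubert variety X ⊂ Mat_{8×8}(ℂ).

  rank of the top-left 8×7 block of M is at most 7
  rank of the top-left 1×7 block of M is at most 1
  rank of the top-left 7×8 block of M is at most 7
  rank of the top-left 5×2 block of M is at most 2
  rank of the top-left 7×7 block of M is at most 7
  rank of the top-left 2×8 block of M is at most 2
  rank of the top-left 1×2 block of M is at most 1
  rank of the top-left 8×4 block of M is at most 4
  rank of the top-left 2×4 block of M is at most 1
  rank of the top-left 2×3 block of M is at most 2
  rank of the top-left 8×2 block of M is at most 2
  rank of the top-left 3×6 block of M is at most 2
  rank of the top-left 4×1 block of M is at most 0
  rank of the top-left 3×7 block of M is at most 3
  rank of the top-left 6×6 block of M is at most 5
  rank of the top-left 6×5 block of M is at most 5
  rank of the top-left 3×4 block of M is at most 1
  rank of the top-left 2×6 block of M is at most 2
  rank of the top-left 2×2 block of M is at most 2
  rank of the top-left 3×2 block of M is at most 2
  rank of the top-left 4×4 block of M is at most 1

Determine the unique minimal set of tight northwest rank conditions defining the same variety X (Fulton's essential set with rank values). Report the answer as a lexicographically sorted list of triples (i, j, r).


Rank table r_w(8×8) implied by the 21 constraints:

  row 1: 0 1 1 1 1 1 1 1
  row 2: 0 1 1 1 2 2 2 2
  row 3: 0 1 1 1 2 2 3 3
  row 4: 0 1 1 1 2 3 4 4
  row 5: 1 2 2 2 3 4 5 5
  row 6: 1 2 3 3 4 5 6 6
  row 7: 1 2 3 4 5 6 7 7
  row 8: 1 2 3 4 5 6 7 8

the unique w with this rank table is (2, 5, 7, 6, 1, 3, 4, 8).

3 SE-corners of the 11-cell Rothe diagram give Ess(w):

[(3, 6, 2), (4, 1, 0), (4, 4, 1)]


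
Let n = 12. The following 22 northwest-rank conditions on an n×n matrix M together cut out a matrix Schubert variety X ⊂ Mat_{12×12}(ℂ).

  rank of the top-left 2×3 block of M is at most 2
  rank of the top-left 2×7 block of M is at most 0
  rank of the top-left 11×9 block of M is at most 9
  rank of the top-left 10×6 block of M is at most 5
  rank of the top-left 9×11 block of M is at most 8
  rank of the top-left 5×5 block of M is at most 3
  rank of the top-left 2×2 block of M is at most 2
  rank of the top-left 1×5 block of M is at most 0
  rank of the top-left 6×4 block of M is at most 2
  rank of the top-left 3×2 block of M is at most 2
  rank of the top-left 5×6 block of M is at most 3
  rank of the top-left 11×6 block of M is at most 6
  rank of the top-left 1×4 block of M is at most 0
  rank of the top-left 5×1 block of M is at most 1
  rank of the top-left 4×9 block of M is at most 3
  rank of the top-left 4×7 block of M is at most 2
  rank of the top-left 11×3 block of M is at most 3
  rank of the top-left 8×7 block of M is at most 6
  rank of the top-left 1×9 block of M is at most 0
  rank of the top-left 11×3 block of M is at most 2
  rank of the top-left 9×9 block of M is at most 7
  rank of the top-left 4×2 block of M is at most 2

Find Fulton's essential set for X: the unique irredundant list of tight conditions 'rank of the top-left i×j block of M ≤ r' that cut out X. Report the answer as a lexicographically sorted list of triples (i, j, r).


Propagating the 22 rank bounds to every northwest block:

  i=1: 0 0 0 0 0 0 0 0 0 1 1 1
  i=2: 0 0 0 0 0 0 0 1 1 2 2 2
  i=3: 1 1 1 1 1 1 1 2 2 3 3 3
  i=4: 1 2 2 2 2 2 2 3 3 4 4 4
  i=5: 1 2 2 2 3 3 3 4 4 5 5 5
  i=6: 1 2 2 2 3 4 4 5 5 6 6 6
  i=7: 1 2 2 3 4 5 5 6 6 7 7 7
  i=8: 1 2 2 3 4 5 6 7 7 8 8 8
  i=9: 1 2 2 3 4 5 6 7 7 8 8 9
  i=10: 1 2 2 3 4 5 6 7 8 9 9 10
  i=11: 1 2 2 3 4 5 6 7 8 9 10 11
  i=12: 1 2 3 4 5 6 7 8 9 10 11 12

second differences of R give the permutation w = (10, 8, 1, 2, 5, 6, 4, 7, 12, 9, 11, 3).

ℓ(w)=27; the 6 essential cells (i,j,r):

[(1, 9, 0), (2, 7, 0), (6, 4, 2), (9, 9, 7), (9, 11, 8), (11, 3, 2)]


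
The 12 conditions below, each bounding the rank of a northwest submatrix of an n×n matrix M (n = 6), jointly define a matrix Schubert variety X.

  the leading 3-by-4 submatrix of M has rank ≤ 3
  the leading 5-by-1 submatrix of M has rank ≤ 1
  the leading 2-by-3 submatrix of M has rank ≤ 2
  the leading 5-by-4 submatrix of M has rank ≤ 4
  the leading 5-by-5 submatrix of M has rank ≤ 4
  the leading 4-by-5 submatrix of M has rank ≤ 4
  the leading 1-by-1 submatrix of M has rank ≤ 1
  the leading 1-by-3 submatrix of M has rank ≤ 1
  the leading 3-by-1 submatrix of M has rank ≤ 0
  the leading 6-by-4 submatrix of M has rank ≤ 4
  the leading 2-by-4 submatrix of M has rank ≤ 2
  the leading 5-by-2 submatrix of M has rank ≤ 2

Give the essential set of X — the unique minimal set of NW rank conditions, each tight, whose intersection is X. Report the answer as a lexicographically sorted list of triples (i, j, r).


The tightest implied rank at each (i,j), from the 12 conditions:

  i=1: 0 1 1 1 1 1
  i=2: 0 1 2 2 2 2
  i=3: 0 1 2 3 3 3
  i=4: 1 2 3 4 4 4
  i=5: 1 2 3 4 4 5
  i=6: 1 2 3 4 5 6

second differences of R give the permutation w = (2, 3, 4, 1, 6, 5).

2 SE-corners of the 4-cell Rothe diagram give Ess(w):

[(3, 1, 0), (5, 5, 4)]


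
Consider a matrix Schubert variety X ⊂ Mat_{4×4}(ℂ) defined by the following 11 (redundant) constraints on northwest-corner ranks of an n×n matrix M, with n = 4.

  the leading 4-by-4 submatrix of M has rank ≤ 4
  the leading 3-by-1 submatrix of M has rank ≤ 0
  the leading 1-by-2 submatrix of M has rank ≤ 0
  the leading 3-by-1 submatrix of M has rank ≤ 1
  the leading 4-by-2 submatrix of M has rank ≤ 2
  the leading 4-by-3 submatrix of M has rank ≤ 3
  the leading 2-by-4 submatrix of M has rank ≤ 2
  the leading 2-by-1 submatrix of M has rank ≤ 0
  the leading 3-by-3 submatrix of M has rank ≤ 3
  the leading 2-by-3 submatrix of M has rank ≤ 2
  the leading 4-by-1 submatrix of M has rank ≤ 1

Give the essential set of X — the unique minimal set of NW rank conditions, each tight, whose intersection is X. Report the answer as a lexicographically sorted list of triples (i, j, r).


Computing R[i][j] = min implied NW-rank bound (n=4, 11 conditions):

  0 0 1 1
  0 1 2 2
  0 1 2 3
  1 2 3 4

reading off 1-entries of Δ²R: w = (3, 2, 4, 1).

D(w) has 4 cells with 2 SE-corners; essential set:

[(1, 2, 0), (3, 1, 0)]


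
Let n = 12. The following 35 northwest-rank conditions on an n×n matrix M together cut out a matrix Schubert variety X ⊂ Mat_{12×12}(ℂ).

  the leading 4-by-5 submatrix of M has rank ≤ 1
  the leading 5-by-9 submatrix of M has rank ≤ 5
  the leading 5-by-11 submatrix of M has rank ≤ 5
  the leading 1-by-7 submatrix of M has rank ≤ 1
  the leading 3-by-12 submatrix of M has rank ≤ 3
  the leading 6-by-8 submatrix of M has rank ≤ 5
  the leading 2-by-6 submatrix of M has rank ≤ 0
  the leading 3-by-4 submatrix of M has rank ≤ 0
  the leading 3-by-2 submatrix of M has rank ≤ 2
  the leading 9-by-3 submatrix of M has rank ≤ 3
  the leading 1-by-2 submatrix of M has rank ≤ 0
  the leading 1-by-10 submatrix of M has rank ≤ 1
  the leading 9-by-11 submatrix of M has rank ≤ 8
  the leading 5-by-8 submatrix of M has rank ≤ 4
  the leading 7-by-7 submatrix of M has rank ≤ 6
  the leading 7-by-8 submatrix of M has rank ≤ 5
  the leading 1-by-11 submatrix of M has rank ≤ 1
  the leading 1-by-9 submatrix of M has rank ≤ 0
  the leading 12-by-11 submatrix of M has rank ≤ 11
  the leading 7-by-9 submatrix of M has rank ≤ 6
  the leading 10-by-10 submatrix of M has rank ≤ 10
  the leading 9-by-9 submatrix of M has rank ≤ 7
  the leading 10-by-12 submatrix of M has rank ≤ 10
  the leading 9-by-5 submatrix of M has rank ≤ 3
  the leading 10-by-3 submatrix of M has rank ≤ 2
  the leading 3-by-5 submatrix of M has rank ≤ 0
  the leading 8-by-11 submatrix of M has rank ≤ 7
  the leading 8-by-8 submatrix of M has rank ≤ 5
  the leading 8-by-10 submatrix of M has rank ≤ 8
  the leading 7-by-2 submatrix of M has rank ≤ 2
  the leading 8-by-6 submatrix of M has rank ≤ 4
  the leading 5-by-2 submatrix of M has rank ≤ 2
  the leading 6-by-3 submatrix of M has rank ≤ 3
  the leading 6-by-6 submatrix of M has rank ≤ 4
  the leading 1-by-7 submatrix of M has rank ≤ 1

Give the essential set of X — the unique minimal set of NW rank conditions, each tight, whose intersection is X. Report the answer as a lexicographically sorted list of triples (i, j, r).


Computing R[i][j] = min implied NW-rank bound (n=12, 35 conditions):

  R[1]: 0, 0, 0, 0, 0, 0, 0, 0, 0, 1, 1, 1
  R[2]: 0, 0, 0, 0, 0, 0, 1, 1, 1, 2, 2, 2
  R[3]: 0, 0, 0, 0, 0, 1, 2, 2, 2, 3, 3, 3
  R[4]: 1, 1, 1, 1, 1, 2, 3, 3, 3, 4, 4, 4
  R[5]: 1, 2, 2, 2, 2, 3, 4, 4, 4, 5, 5, 5
  R[6]: 1, 2, 2, 3, 3, 4, 5, 5, 5, 6, 6, 6
  R[7]: 1, 2, 2, 3, 3, 4, 5, 5, 6, 7, 7, 7
  R[8]: 1, 2, 2, 3, 3, 4, 5, 5, 6, 7, 7, 8
  R[9]: 1, 2, 2, 3, 3, 4, 5, 6, 7, 8, 8, 9
  R[10]: 1, 2, 2, 3, 4, 5, 6, 7, 8, 9, 9, 10
  R[11]: 1, 2, 3, 4, 5, 6, 7, 8, 9, 10, 10, 11
  R[12]: 1, 2, 3, 4, 5, 6, 7, 8, 9, 10, 11, 12

giving w = (10, 7, 6, 1, 2, 4, 9, 12, 8, 5, 3, 11) via Δ²R.

Rothe diagram D(w) (31 cells), 7 SE-corners (essential conditions):

[(1, 9, 0), (2, 6, 0), (3, 5, 0), (8, 8, 5), (8, 11, 7), (9, 5, 3), (10, 3, 2)]


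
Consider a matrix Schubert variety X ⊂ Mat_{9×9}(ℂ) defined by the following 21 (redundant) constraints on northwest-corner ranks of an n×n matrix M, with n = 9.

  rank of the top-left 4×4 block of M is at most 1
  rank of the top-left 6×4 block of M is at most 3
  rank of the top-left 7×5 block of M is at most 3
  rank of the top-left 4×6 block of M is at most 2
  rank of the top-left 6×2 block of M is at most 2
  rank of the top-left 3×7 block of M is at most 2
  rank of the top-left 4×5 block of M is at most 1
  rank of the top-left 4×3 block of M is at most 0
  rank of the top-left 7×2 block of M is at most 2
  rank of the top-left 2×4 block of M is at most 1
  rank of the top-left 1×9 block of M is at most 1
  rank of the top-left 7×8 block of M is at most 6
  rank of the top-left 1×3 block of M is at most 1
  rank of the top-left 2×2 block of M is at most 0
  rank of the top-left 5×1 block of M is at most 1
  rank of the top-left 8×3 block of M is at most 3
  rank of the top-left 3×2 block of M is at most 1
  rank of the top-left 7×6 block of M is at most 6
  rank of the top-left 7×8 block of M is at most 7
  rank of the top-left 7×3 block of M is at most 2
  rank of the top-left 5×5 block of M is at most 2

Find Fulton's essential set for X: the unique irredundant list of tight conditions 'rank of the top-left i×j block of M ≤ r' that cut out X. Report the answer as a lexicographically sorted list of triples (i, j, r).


Reconstructing r_w from the 21 given conditions:

  R[1]: 0 | 0 | 0 | 1 | 1 | 1 | 1 | 1 | 1
  R[2]: 0 | 0 | 0 | 1 | 1 | 2 | 2 | 2 | 2
  R[3]: 0 | 0 | 0 | 1 | 1 | 2 | 2 | 3 | 3
  R[4]: 0 | 0 | 0 | 1 | 1 | 2 | 3 | 4 | 4
  R[5]: 1 | 1 | 1 | 2 | 2 | 3 | 4 | 5 | 5
  R[6]: 1 | 2 | 2 | 3 | 3 | 4 | 5 | 6 | 6
  R[7]: 1 | 2 | 2 | 3 | 3 | 4 | 5 | 6 | 7
  R[8]: 1 | 2 | 3 | 4 | 4 | 5 | 6 | 7 | 8
  R[9]: 1 | 2 | 3 | 4 | 5 | 6 | 7 | 8 | 9

giving w = (4, 6, 8, 7, 1, 2, 9, 3, 5) via Δ²R.

Rothe diagram D(w) (18 cells), 5 SE-corners (essential conditions):

[(3, 7, 2), (4, 3, 0), (4, 5, 1), (7, 3, 2), (7, 5, 3)]


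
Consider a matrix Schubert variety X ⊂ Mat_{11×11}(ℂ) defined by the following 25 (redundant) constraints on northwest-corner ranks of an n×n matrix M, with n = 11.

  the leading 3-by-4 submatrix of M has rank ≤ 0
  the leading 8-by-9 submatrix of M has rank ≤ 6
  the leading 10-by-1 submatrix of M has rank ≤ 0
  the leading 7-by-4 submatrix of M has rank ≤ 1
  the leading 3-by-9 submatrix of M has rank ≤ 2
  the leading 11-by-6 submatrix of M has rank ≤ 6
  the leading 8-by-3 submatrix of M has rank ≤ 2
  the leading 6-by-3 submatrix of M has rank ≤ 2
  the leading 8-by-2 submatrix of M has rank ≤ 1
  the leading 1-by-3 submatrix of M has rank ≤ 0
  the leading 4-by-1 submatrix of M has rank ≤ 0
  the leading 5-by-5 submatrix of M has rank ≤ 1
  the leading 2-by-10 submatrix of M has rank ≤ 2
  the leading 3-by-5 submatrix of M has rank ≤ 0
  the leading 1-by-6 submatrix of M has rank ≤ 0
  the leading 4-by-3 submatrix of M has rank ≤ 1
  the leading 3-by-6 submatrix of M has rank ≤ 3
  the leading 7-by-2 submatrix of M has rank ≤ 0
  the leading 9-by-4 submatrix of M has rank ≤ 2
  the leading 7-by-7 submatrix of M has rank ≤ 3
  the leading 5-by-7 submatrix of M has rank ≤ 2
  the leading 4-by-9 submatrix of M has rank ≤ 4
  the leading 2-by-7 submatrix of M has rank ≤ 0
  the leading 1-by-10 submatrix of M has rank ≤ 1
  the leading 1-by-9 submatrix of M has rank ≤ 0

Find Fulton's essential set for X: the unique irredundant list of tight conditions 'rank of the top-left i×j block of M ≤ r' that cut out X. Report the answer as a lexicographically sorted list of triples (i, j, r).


Reconstructing r_w from the 25 given conditions:

  R[1]: 0, 0, 0, 0, 0, 0, 0, 0, 0, 1, 1
  R[2]: 0, 0, 0, 0, 0, 0, 0, 1, 1, 2, 2
  R[3]: 0, 0, 0, 0, 0, 1, 1, 2, 2, 3, 3
  R[4]: 0, 0, 1, 1, 1, 2, 2, 3, 3, 4, 4
  R[5]: 0, 0, 1, 1, 1, 2, 2, 3, 4, 5, 5
  R[6]: 0, 0, 1, 1, 2, 3, 3, 4, 5, 6, 6
  R[7]: 0, 0, 1, 1, 2, 3, 3, 4, 5, 6, 7
  R[8]: 0, 1, 2, 2, 3, 4, 4, 5, 6, 7, 8
  R[9]: 0, 1, 2, 2, 3, 4, 5, 6, 7, 8, 9
  R[10]: 0, 1, 2, 3, 4, 5, 6, 7, 8, 9, 10
  R[11]: 1, 2, 3, 4, 5, 6, 7, 8, 9, 10, 11

so w = (10, 8, 6, 3, 9, 5, 11, 2, 7, 4, 1).

10 SE-corners of the 39-cell Rothe diagram give Ess(w):

[(1, 9, 0), (2, 7, 0), (3, 5, 0), (5, 5, 1), (5, 7, 2), (7, 2, 0), (7, 4, 1), (7, 7, 3), (9, 4, 2), (10, 1, 0)]


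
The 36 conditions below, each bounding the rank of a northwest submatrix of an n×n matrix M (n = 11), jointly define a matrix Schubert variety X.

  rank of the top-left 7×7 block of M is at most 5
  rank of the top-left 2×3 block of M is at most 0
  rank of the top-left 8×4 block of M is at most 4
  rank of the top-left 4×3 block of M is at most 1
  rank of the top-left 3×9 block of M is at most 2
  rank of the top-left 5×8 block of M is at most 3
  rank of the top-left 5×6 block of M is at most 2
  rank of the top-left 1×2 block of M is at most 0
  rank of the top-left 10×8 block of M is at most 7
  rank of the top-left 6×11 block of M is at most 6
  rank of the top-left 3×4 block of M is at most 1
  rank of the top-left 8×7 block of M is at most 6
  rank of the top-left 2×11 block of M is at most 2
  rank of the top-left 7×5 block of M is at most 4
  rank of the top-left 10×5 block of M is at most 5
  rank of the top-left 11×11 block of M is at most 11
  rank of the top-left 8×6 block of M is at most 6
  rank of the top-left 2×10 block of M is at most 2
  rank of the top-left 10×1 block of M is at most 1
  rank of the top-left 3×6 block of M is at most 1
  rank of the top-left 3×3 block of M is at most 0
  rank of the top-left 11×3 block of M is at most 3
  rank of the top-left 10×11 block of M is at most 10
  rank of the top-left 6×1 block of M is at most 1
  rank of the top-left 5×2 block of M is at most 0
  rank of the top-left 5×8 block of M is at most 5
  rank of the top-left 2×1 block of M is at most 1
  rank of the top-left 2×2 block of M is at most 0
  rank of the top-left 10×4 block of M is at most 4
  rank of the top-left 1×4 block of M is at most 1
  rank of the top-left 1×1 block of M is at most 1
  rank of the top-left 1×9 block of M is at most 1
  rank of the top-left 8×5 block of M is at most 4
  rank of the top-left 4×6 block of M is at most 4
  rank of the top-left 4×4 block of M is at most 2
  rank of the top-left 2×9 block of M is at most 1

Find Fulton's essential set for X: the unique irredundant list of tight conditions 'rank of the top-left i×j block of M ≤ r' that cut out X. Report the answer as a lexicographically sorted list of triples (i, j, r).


Recovering R(i,j) via the rank-extension bound from the 36 conditions:

  row 1: 0 0 0 1 1 1 1 1 1 1 1
  row 2: 0 0 0 1 1 1 1 1 1 2 2
  row 3: 0 0 0 1 1 1 2 2 2 3 3
  row 4: 0 0 1 2 2 2 3 3 3 4 4
  row 5: 0 0 1 2 2 2 3 3 4 5 5
  row 6: 1 1 2 3 3 3 4 4 5 6 6
  row 7: 1 2 3 4 4 4 5 5 6 7 7
  row 8: 1 2 3 4 4 5 6 6 7 8 8
  row 9: 1 2 3 4 5 6 7 7 8 9 9
  row 10: 1 2 3 4 5 6 7 7 8 9 10
  row 11: 1 2 3 4 5 6 7 8 9 10 11

the unique w with this rank table is (4, 10, 7, 3, 9, 1, 2, 6, 5, 11, 8).

8 SE-corners of the 25-cell Rothe diagram give Ess(w):

[(2, 9, 1), (3, 3, 0), (3, 6, 1), (5, 2, 0), (5, 6, 2), (5, 8, 3), (8, 5, 4), (10, 8, 7)]


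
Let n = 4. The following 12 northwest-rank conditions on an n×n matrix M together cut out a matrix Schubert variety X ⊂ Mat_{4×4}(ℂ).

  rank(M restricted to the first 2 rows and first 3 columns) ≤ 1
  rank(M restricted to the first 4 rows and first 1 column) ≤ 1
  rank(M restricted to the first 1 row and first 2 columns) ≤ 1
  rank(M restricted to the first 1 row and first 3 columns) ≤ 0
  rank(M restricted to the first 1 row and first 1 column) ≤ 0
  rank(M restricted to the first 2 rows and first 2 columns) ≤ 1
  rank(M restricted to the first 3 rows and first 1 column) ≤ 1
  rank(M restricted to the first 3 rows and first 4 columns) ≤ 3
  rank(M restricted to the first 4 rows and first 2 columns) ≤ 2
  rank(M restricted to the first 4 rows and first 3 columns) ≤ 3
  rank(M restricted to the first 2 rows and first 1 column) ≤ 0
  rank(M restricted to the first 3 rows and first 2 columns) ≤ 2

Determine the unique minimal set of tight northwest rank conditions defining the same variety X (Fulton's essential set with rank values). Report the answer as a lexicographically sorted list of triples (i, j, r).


Recovering R(i,j) via the rank-extension bound from the 12 conditions:

  row 1: 0, 0, 0, 1
  row 2: 0, 1, 1, 2
  row 3: 1, 2, 2, 3
  row 4: 1, 2, 3, 4

hence w(1..4) = (4, 2, 1, 3).

ℓ(w)=4; the 2 essential cells (i,j,r):

[(1, 3, 0), (2, 1, 0)]


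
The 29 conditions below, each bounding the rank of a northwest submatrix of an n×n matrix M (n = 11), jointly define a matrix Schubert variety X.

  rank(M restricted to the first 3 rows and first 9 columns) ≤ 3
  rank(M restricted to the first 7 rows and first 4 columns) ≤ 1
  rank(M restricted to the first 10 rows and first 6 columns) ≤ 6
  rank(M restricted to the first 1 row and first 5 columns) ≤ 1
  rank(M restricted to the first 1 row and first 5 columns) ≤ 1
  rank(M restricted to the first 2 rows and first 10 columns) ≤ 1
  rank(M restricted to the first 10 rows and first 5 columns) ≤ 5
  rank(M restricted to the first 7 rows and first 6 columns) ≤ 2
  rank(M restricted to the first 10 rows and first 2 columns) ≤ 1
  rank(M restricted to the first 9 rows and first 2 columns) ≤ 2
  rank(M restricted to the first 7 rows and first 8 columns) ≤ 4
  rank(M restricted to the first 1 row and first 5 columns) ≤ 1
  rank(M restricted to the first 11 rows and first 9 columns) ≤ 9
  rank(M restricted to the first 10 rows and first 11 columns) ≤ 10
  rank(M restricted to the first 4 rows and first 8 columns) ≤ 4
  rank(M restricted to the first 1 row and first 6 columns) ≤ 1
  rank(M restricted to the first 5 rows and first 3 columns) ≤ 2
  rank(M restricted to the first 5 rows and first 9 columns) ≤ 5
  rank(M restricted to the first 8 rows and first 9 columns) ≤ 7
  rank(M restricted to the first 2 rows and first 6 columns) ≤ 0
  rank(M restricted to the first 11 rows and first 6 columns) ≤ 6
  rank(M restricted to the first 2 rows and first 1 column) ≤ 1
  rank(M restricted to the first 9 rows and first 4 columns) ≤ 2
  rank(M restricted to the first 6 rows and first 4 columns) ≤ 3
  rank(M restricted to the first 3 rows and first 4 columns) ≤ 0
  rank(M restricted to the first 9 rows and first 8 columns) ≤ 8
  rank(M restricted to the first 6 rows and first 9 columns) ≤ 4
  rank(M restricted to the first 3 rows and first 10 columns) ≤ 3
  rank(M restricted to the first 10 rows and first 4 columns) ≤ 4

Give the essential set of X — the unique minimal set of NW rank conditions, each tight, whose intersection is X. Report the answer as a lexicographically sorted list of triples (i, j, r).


Recovering R(i,j) via the rank-extension bound from the 29 conditions:

  i=1: 0, 0, 0, 0, 0, 0, 1, 1, 1, 1, 1
  i=2: 0, 0, 0, 0, 0, 0, 1, 1, 1, 1, 2
  i=3: 0, 0, 0, 0, 1, 1, 2, 2, 2, 2, 3
  i=4: 1, 1, 1, 1, 2, 2, 3, 3, 3, 3, 4
  i=5: 1, 1, 1, 1, 2, 2, 3, 4, 4, 4, 5
  i=6: 1, 1, 1, 1, 2, 2, 3, 4, 4, 5, 6
  i=7: 1, 1, 1, 1, 2, 2, 3, 4, 5, 6, 7
  i=8: 1, 1, 2, 2, 3, 3, 4, 5, 6, 7, 8
  i=9: 1, 1, 2, 2, 3, 4, 5, 6, 7, 8, 9
  i=10: 1, 1, 2, 3, 4, 5, 6, 7, 8, 9, 10
  i=11: 1, 2, 3, 4, 5, 6, 7, 8, 9, 10, 11

hence w(1..11) = (7, 11, 5, 1, 8, 10, 9, 3, 6, 4, 2).

Rothe diagram D(w) (36 cells), 8 SE-corners (essential conditions):

[(2, 6, 0), (2, 10, 1), (3, 4, 0), (6, 9, 4), (7, 4, 1), (7, 6, 2), (9, 4, 2), (10, 2, 1)]


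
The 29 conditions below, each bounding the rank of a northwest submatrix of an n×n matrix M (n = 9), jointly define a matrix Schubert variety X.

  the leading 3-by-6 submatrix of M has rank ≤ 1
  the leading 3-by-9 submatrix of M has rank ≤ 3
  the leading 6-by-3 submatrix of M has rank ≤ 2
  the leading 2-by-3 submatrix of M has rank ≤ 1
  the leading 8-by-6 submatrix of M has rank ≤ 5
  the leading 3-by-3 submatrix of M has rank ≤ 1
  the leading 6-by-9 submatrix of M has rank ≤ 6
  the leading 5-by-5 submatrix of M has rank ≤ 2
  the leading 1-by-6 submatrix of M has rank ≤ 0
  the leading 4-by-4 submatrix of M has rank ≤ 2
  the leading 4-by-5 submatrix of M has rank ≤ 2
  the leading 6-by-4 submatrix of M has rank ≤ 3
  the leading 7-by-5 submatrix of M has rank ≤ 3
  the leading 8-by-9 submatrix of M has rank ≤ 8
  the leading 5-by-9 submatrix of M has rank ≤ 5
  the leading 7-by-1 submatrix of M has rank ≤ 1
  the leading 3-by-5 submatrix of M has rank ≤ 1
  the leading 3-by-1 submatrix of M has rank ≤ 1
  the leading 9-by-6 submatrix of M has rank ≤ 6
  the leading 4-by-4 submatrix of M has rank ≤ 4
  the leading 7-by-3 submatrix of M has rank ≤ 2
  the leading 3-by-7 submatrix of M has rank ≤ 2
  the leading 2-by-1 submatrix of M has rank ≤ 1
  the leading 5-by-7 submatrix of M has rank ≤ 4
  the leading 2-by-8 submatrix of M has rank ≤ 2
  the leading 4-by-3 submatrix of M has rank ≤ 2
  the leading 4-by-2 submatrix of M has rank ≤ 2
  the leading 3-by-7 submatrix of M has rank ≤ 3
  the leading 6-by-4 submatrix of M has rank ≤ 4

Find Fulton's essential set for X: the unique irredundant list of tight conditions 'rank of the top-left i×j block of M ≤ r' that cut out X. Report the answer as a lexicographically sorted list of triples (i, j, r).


Rank table r_w(9×9) implied by the 29 constraints:

  row 1: 0  0  0  0  0  0  1  1  1
  row 2: 1  1  1  1  1  1  2  2  2
  row 3: 1  1  1  1  1  1  2  3  3
  row 4: 1  2  2  2  2  2  3  4  4
  row 5: 1  2  2  2  2  3  4  5  5
  row 6: 1  2  2  3  3  4  5  6  6
  row 7: 1  2  2  3  3  4  5  6  7
  row 8: 1  2  3  4  4  5  6  7  8
  row 9: 1  2  3  4  5  6  7  8  9

so w = (7, 1, 8, 2, 6, 4, 9, 3, 5).

Rothe diagram D(w) (17 cells), 5 SE-corners (essential conditions):

[(1, 6, 0), (3, 6, 1), (5, 5, 2), (7, 3, 2), (7, 5, 3)]
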